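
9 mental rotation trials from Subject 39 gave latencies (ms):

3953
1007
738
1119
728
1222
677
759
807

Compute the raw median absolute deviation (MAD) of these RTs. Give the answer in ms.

130 ms

Sorted: 677, 728, 738, 759, 807, 1007, 1119, 1222, 3953 → median = 807
|x − 807|: 3146, 200, 69, 312, 79, 415, 130, 48, 0
Sorted deviations: 0, 48, 69, 79, 130, 200, 312, 415, 3146 → MAD = 130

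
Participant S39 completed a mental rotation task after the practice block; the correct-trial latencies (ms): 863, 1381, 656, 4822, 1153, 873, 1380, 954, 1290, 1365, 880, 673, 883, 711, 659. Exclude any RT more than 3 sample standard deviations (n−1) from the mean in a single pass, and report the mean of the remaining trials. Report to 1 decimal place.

n = 15, ΣRT = 18543, M = 1236.200
Σ(x−M)² = 14791292.40; s = √(14791292.40/14) = 1027.872
Cutoffs: 1236.200 ± 3·1027.872 → [-1847.4, 4319.8]
Outside: 4822 → excluded.
Retained (n=14): Σ = 13721, mean = 13721/14 = 980.071

980.1 ms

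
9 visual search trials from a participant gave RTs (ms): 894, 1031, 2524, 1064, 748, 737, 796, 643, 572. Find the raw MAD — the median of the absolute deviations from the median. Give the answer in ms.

Sorted: 572, 643, 737, 748, 796, 894, 1031, 1064, 2524 → median = 796
|x − 796|: 98, 235, 1728, 268, 48, 59, 0, 153, 224
Sorted deviations: 0, 48, 59, 98, 153, 224, 235, 268, 1728 → MAD = 153

153 ms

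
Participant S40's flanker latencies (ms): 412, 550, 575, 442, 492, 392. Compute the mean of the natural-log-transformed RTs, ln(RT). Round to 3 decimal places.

6.158

ln(RT): 6.0210, 6.3099, 6.3544, 6.0913, 6.1985, 5.9713
Σ ln(RT) = 36.9464
Mean = 36.9464/6 = 6.15773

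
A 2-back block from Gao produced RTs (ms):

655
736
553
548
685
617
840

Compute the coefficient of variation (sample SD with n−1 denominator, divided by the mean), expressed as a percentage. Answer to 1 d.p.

n = 7, Σ = 4634, M = 662.0000
Σ(x−M)² = 64640.000; s = √(64640.000/6) = 103.7947
CV = 103.7947 / 662.0000 = 0.15679 = 15.679%

15.7%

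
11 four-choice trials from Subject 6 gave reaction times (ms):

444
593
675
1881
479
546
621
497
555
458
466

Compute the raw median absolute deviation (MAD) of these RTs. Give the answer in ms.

75 ms

Sorted: 444, 458, 466, 479, 497, 546, 555, 593, 621, 675, 1881 → median = 546
|x − 546|: 102, 47, 129, 1335, 67, 0, 75, 49, 9, 88, 80
Sorted deviations: 0, 9, 47, 49, 67, 75, 80, 88, 102, 129, 1335 → MAD = 75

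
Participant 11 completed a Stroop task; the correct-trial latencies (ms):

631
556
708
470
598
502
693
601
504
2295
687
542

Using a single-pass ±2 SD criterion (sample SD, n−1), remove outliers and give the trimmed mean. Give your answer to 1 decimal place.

n = 12, ΣRT = 8787, M = 732.250
Σ(x−M)² = 2733012.25; s = √(2733012.25/11) = 498.453
Cutoffs: 732.250 ± 2·498.453 → [-264.7, 1729.2]
Outside: 2295 → excluded.
Retained (n=11): Σ = 6492, mean = 6492/11 = 590.182

590.2 ms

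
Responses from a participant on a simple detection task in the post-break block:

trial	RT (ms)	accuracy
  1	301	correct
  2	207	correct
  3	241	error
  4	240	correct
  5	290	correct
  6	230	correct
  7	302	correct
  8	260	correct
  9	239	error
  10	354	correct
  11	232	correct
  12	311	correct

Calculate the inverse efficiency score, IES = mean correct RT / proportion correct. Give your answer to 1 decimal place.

Correct trials (n=10): 301, 207, 240, 290, 230, 302, 260, 354, 232, 311
Mean correct RT = 2727/10 = 272.7000 ms
Proportion correct = 10/12
IES = 272.7000 / (10/12) = 327.240 ms

327.2 ms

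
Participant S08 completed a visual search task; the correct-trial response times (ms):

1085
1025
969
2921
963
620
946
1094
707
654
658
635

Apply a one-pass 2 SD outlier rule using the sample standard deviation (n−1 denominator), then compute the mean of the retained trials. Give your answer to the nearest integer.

n = 12, ΣRT = 12277, M = 1023.083
Σ(x−M)² = 4305932.92; s = √(4305932.92/11) = 625.658
Cutoffs: 1023.083 ± 2·625.658 → [-228.2, 2274.4]
Outside: 2921 → excluded.
Retained (n=11): Σ = 9356, mean = 9356/11 = 850.545

851 ms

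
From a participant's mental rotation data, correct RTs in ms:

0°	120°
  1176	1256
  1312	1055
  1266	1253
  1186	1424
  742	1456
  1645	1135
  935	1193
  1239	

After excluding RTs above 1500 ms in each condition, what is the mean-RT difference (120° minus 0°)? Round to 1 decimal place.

130.9 ms

0°: exclude 1645
M(0°) = 7856/7 = 1122.286
M(120°) = 8772/7 = 1253.143
Difference = 1253.143 − 1122.286 = 130.857 ms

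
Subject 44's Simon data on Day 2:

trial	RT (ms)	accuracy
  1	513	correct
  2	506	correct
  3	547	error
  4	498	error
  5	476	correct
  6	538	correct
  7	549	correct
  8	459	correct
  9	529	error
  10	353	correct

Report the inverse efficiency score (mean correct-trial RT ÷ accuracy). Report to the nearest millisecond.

693 ms

Correct trials (n=7): 513, 506, 476, 538, 549, 459, 353
Mean correct RT = 3394/7 = 484.8571 ms
Proportion correct = 7/10
IES = 484.8571 / (7/10) = 692.653 ms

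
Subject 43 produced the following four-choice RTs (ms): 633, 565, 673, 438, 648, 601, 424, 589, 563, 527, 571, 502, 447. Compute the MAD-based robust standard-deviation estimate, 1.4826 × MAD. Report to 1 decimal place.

Sorted: 424, 438, 447, 502, 527, 563, 565, 571, 589, 601, 633, 648, 673 → median = 565
|x − 565| sorted: 0, 2, 6, 24, 36, 38, 63, 68, 83, 108, 118, 127, 141 → MAD = 63
Robust SD ≈ 1.4826 × 63 = 93.404

93.4 ms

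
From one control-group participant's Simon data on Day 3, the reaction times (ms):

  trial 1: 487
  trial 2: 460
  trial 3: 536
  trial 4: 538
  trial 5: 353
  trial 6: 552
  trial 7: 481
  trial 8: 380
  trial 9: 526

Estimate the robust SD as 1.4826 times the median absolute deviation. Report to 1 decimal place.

72.6 ms

Sorted: 353, 380, 460, 481, 487, 526, 536, 538, 552 → median = 487
|x − 487| sorted: 0, 6, 27, 39, 49, 51, 65, 107, 134 → MAD = 49
Robust SD ≈ 1.4826 × 49 = 72.647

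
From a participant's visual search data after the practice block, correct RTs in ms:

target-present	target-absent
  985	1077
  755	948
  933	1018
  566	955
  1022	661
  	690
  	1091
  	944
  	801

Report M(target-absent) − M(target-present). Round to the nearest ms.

M(target-present) = 4261/5 = 852.200
M(target-absent) = 8185/9 = 909.444
Difference = 909.444 − 852.200 = 57.244 ms

57 ms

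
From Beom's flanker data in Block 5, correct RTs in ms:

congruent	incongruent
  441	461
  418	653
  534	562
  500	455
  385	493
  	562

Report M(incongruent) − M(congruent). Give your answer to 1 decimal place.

M(congruent) = 2278/5 = 455.600
M(incongruent) = 3186/6 = 531.000
Difference = 531.000 − 455.600 = 75.400 ms

75.4 ms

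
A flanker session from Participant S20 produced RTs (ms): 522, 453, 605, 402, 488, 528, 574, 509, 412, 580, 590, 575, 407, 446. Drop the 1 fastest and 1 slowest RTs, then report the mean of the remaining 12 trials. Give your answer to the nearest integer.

507 ms

Sorted: 402, 407, 412, 446, 453, 488, 509, 522, 528, 574, 575, 580, 590, 605
Drop lowest 1 (402) and highest 1 (605)
Remaining (n=12): Σ = 6084, mean = 6084/12 = 507.000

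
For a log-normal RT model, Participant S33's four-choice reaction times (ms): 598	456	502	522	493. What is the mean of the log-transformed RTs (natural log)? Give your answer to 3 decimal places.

ln(RT): 6.3936, 6.1225, 6.2186, 6.2577, 6.2005
Σ ln(RT) = 31.1929
Mean = 31.1929/5 = 6.23857

6.239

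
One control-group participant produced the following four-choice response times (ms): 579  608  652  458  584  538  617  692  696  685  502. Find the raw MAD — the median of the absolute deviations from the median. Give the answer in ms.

70 ms

Sorted: 458, 502, 538, 579, 584, 608, 617, 652, 685, 692, 696 → median = 608
|x − 608|: 29, 0, 44, 150, 24, 70, 9, 84, 88, 77, 106
Sorted deviations: 0, 9, 24, 29, 44, 70, 77, 84, 88, 106, 150 → MAD = 70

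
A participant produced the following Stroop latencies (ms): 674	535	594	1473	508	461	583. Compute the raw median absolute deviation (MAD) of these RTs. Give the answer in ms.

Sorted: 461, 508, 535, 583, 594, 674, 1473 → median = 583
|x − 583|: 91, 48, 11, 890, 75, 122, 0
Sorted deviations: 0, 11, 48, 75, 91, 122, 890 → MAD = 75

75 ms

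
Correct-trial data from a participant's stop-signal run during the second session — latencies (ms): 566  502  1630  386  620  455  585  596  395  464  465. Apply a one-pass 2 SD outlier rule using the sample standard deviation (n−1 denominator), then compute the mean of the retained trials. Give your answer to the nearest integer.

503 ms

n = 11, ΣRT = 6664, M = 605.818
Σ(x−M)² = 1217495.64; s = √(1217495.64/10) = 348.926
Cutoffs: 605.818 ± 2·348.926 → [-92.0, 1303.7]
Outside: 1630 → excluded.
Retained (n=10): Σ = 5034, mean = 5034/10 = 503.400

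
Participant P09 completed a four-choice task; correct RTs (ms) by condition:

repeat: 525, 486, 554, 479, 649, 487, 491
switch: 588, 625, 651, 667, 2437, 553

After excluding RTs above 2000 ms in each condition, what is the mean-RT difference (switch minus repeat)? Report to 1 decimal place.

92.4 ms

switch: exclude 2437
M(repeat) = 3671/7 = 524.429
M(switch) = 3084/5 = 616.800
Difference = 616.800 − 524.429 = 92.371 ms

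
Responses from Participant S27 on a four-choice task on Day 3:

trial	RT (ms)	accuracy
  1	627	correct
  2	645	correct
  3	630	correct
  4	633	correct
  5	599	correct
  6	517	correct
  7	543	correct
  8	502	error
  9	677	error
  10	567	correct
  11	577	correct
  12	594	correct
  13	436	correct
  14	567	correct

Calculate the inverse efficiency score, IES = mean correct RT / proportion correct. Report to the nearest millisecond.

674 ms

Correct trials (n=12): 627, 645, 630, 633, 599, 517, 543, 567, 577, 594, 436, 567
Mean correct RT = 6935/12 = 577.9167 ms
Proportion correct = 12/14
IES = 577.9167 / (12/14) = 674.236 ms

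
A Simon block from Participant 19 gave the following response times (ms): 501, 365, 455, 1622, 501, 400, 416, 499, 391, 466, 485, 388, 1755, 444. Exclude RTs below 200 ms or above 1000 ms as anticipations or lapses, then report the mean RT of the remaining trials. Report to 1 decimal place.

442.6 ms

Excluded: 1622, 1755
Retained (n=12): Σ = 5311
Mean = 5311/12 = 442.5833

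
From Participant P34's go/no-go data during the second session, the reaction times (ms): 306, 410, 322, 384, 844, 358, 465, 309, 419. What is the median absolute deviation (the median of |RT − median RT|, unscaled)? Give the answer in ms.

Sorted: 306, 309, 322, 358, 384, 410, 419, 465, 844 → median = 384
|x − 384|: 78, 26, 62, 0, 460, 26, 81, 75, 35
Sorted deviations: 0, 26, 26, 35, 62, 75, 78, 81, 460 → MAD = 62

62 ms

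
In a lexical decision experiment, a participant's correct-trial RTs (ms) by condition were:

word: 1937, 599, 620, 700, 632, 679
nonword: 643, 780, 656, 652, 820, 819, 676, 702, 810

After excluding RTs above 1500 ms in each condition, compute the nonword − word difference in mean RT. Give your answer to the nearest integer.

83 ms

word: exclude 1937
M(word) = 3230/5 = 646.000
M(nonword) = 6558/9 = 728.667
Difference = 728.667 − 646.000 = 82.667 ms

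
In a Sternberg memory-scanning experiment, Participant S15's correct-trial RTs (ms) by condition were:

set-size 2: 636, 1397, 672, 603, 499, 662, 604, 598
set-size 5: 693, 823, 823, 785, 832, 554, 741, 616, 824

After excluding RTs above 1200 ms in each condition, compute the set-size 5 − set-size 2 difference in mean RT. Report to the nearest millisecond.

133 ms

set-size 2: exclude 1397
M(set-size 2) = 4274/7 = 610.571
M(set-size 5) = 6691/9 = 743.444
Difference = 743.444 − 610.571 = 132.873 ms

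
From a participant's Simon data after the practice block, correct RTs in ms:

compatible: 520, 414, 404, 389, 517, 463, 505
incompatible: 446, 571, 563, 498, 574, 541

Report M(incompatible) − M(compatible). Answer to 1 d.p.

M(compatible) = 3212/7 = 458.857
M(incompatible) = 3193/6 = 532.167
Difference = 532.167 − 458.857 = 73.310 ms

73.3 ms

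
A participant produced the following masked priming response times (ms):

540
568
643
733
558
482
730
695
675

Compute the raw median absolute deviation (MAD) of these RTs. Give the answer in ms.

85 ms

Sorted: 482, 540, 558, 568, 643, 675, 695, 730, 733 → median = 643
|x − 643|: 103, 75, 0, 90, 85, 161, 87, 52, 32
Sorted deviations: 0, 32, 52, 75, 85, 87, 90, 103, 161 → MAD = 85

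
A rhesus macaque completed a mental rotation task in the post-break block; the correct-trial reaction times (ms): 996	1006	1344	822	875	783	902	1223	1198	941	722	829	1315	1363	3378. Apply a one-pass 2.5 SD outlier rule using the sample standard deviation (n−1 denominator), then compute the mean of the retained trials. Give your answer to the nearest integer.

n = 15, ΣRT = 17697, M = 1179.800
Σ(x−M)² = 5822286.40; s = √(5822286.40/14) = 644.886
Cutoffs: 1179.800 ± 2.5·644.886 → [-432.4, 2792.0]
Outside: 3378 → excluded.
Retained (n=14): Σ = 14319, mean = 14319/14 = 1022.786

1023 ms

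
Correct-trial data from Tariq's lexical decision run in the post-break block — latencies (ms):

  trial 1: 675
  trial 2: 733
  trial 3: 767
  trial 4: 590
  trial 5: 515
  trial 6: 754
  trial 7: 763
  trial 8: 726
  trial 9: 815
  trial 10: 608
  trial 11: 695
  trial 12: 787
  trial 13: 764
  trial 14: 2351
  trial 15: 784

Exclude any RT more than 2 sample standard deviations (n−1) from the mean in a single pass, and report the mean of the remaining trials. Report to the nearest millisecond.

n = 15, ΣRT = 12327, M = 821.800
Σ(x−M)² = 2603796.40; s = √(2603796.40/14) = 431.260
Cutoffs: 821.800 ± 2·431.260 → [-40.7, 1684.3]
Outside: 2351 → excluded.
Retained (n=14): Σ = 9976, mean = 9976/14 = 712.571

713 ms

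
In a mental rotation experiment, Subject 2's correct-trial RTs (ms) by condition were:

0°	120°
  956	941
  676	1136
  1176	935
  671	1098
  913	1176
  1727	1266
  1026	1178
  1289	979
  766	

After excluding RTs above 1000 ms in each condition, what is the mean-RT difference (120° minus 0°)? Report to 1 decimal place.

155.3 ms

0°: exclude 1176, 1727, 1026, 1289
120°: exclude 1136, 1098, 1176, 1266, 1178
M(0°) = 3982/5 = 796.400
M(120°) = 2855/3 = 951.667
Difference = 951.667 − 796.400 = 155.267 ms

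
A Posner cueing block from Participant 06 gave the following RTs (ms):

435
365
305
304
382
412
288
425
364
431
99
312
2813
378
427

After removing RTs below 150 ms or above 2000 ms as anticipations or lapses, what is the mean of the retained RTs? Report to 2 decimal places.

371.38 ms

Excluded: 99, 2813
Retained (n=13): Σ = 4828
Mean = 4828/13 = 371.3846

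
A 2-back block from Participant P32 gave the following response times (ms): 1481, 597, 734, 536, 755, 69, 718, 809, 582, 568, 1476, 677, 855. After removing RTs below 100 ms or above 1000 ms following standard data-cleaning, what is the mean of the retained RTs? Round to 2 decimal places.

683.10 ms

Excluded: 69, 1476, 1481
Retained (n=10): Σ = 6831
Mean = 6831/10 = 683.1000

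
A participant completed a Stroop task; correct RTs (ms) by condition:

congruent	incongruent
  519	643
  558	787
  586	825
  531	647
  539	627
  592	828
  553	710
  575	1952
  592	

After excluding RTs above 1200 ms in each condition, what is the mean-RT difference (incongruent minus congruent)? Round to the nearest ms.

163 ms

incongruent: exclude 1952
M(congruent) = 5045/9 = 560.556
M(incongruent) = 5067/7 = 723.857
Difference = 723.857 − 560.556 = 163.302 ms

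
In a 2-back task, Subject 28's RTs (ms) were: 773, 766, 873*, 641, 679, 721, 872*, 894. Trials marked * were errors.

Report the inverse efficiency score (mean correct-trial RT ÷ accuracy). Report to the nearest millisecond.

994 ms

Correct trials (n=6): 773, 766, 641, 679, 721, 894
Mean correct RT = 4474/6 = 745.6667 ms
Proportion correct = 6/8
IES = 745.6667 / (6/8) = 994.222 ms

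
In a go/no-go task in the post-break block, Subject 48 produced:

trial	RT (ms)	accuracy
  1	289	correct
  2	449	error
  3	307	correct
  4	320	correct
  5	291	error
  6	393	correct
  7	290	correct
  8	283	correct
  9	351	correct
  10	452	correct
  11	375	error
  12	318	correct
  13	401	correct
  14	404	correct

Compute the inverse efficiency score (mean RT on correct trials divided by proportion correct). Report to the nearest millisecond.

441 ms

Correct trials (n=11): 289, 307, 320, 393, 290, 283, 351, 452, 318, 401, 404
Mean correct RT = 3808/11 = 346.1818 ms
Proportion correct = 11/14
IES = 346.1818 / (11/14) = 440.595 ms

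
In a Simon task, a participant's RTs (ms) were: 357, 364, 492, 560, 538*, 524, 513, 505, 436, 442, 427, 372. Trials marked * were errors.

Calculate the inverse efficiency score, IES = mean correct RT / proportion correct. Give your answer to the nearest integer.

495 ms

Correct trials (n=11): 357, 364, 492, 560, 524, 513, 505, 436, 442, 427, 372
Mean correct RT = 4992/11 = 453.8182 ms
Proportion correct = 11/12
IES = 453.8182 / (11/12) = 495.074 ms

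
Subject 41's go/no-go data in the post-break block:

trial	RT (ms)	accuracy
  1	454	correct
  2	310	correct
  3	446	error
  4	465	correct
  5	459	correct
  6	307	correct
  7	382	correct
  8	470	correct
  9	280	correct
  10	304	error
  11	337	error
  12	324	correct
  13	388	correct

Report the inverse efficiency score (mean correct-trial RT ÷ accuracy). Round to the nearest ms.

Correct trials (n=10): 454, 310, 465, 459, 307, 382, 470, 280, 324, 388
Mean correct RT = 3839/10 = 383.9000 ms
Proportion correct = 10/13
IES = 383.9000 / (10/13) = 499.070 ms

499 ms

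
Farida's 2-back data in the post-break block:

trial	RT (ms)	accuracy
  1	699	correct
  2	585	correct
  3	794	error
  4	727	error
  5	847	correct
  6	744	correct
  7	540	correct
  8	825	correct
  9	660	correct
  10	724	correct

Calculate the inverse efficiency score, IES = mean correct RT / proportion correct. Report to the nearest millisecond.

Correct trials (n=8): 699, 585, 847, 744, 540, 825, 660, 724
Mean correct RT = 5624/8 = 703.0000 ms
Proportion correct = 8/10
IES = 703.0000 / (8/10) = 878.750 ms

879 ms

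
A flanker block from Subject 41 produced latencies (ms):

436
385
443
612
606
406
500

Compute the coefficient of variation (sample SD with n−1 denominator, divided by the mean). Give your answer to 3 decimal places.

0.191

n = 7, Σ = 3388, M = 484.0000
Σ(x−M)² = 51394.000; s = √(51394.000/6) = 92.5509
CV = 92.5509 / 484.0000 = 0.19122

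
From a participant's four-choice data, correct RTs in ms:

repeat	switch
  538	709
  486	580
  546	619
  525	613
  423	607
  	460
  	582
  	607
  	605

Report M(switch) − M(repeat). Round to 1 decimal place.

94.4 ms

M(repeat) = 2518/5 = 503.600
M(switch) = 5382/9 = 598.000
Difference = 598.000 − 503.600 = 94.400 ms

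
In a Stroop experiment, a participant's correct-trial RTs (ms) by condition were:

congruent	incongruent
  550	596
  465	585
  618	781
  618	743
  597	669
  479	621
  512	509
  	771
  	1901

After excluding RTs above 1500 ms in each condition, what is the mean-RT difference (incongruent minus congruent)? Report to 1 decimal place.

incongruent: exclude 1901
M(congruent) = 3839/7 = 548.429
M(incongruent) = 5275/8 = 659.375
Difference = 659.375 − 548.429 = 110.946 ms

110.9 ms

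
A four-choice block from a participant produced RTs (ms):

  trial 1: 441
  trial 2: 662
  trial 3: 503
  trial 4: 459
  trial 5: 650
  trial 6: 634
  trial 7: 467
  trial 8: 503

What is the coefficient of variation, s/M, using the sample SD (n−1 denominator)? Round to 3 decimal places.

0.172

n = 8, Σ = 4319, M = 539.8750
Σ(x−M)² = 60248.875; s = √(60248.875/7) = 92.7738
CV = 92.7738 / 539.8750 = 0.17184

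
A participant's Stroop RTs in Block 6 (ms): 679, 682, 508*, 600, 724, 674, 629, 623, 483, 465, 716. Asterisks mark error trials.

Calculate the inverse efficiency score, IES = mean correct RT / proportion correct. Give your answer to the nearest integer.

690 ms

Correct trials (n=10): 679, 682, 600, 724, 674, 629, 623, 483, 465, 716
Mean correct RT = 6275/10 = 627.5000 ms
Proportion correct = 10/11
IES = 627.5000 / (10/11) = 690.250 ms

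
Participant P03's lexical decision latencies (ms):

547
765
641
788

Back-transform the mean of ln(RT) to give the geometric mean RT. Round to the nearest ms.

ln(RT): 6.3044, 6.6399, 6.4630, 6.6695
Mean ln(RT) = 26.0769/4 = 6.51921
Geometric mean = exp(6.51921) = 678.04 ms

678 ms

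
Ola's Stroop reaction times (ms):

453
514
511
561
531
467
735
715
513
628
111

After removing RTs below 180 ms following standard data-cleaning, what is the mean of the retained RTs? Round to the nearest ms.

563 ms

Excluded: 111
Retained (n=10): Σ = 5628
Mean = 5628/10 = 562.8000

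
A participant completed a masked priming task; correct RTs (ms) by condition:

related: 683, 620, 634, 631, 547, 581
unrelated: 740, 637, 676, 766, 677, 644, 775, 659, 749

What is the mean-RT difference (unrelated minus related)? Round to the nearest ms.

87 ms

M(related) = 3696/6 = 616.000
M(unrelated) = 6323/9 = 702.556
Difference = 702.556 − 616.000 = 86.556 ms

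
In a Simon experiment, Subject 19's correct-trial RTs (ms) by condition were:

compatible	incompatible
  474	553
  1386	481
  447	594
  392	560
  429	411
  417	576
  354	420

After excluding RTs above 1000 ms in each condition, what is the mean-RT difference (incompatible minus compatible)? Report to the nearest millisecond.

compatible: exclude 1386
M(compatible) = 2513/6 = 418.833
M(incompatible) = 3595/7 = 513.571
Difference = 513.571 − 418.833 = 94.738 ms

95 ms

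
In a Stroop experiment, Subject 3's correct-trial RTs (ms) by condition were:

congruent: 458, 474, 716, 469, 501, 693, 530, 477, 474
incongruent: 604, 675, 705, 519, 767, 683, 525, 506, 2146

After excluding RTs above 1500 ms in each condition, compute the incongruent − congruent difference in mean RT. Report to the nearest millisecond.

91 ms

incongruent: exclude 2146
M(congruent) = 4792/9 = 532.444
M(incongruent) = 4984/8 = 623.000
Difference = 623.000 − 532.444 = 90.556 ms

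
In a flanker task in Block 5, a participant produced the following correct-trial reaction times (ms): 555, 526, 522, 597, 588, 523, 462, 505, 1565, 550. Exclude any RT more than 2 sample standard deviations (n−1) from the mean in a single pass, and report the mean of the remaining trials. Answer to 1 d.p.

536.4 ms

n = 10, ΣRT = 6393, M = 639.300
Σ(x−M)² = 966016.10; s = √(966016.10/9) = 327.620
Cutoffs: 639.300 ± 2·327.620 → [-15.9, 1294.5]
Outside: 1565 → excluded.
Retained (n=9): Σ = 4828, mean = 4828/9 = 536.444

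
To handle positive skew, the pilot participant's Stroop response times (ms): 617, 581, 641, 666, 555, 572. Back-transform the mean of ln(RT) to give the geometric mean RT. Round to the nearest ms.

604 ms

ln(RT): 6.4249, 6.3648, 6.4630, 6.5013, 6.3190, 6.3491
Mean ln(RT) = 38.4220/6 = 6.40367
Geometric mean = exp(6.40367) = 604.06 ms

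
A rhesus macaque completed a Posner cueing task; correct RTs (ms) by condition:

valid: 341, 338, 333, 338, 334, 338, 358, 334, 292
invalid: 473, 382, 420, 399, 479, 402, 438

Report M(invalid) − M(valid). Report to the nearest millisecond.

94 ms

M(valid) = 3006/9 = 334.000
M(invalid) = 2993/7 = 427.571
Difference = 427.571 − 334.000 = 93.571 ms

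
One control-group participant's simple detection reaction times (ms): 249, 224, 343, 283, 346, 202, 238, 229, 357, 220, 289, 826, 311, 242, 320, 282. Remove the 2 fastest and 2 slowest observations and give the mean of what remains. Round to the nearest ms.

280 ms

Sorted: 202, 220, 224, 229, 238, 242, 249, 282, 283, 289, 311, 320, 343, 346, 357, 826
Drop lowest 2 (202, 220) and highest 2 (357, 826)
Remaining (n=12): Σ = 3356, mean = 3356/12 = 279.667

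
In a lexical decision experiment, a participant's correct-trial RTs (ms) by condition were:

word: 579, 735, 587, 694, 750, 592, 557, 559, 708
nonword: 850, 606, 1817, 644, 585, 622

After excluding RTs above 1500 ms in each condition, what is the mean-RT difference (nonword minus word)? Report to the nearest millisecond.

21 ms

nonword: exclude 1817
M(word) = 5761/9 = 640.111
M(nonword) = 3307/5 = 661.400
Difference = 661.400 − 640.111 = 21.289 ms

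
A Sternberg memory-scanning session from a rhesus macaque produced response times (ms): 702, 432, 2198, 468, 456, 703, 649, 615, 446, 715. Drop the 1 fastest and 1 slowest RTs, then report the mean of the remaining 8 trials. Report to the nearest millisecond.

Sorted: 432, 446, 456, 468, 615, 649, 702, 703, 715, 2198
Drop lowest 1 (432) and highest 1 (2198)
Remaining (n=8): Σ = 4754, mean = 4754/8 = 594.250

594 ms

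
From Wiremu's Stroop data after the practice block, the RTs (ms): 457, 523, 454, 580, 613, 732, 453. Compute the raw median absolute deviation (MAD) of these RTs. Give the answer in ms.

69 ms

Sorted: 453, 454, 457, 523, 580, 613, 732 → median = 523
|x − 523|: 66, 0, 69, 57, 90, 209, 70
Sorted deviations: 0, 57, 66, 69, 70, 90, 209 → MAD = 69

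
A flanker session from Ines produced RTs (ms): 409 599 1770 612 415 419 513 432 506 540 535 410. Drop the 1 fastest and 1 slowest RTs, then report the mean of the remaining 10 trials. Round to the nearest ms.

Sorted: 409, 410, 415, 419, 432, 506, 513, 535, 540, 599, 612, 1770
Drop lowest 1 (409) and highest 1 (1770)
Remaining (n=10): Σ = 4981, mean = 4981/10 = 498.100

498 ms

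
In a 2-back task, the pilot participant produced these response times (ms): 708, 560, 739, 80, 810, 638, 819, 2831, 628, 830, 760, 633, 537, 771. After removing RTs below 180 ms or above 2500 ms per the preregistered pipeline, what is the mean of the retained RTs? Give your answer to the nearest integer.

703 ms

Excluded: 80, 2831
Retained (n=12): Σ = 8433
Mean = 8433/12 = 702.7500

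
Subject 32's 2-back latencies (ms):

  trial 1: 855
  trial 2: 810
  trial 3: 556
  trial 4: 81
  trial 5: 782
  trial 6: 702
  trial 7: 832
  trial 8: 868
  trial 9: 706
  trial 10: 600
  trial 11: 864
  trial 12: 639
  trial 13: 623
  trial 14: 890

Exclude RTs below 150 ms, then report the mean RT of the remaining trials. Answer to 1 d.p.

Excluded: 81
Retained (n=13): Σ = 9727
Mean = 9727/13 = 748.2308

748.2 ms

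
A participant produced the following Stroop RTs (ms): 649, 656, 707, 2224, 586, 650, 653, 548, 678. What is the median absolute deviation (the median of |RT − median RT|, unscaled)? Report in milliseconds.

Sorted: 548, 586, 649, 650, 653, 656, 678, 707, 2224 → median = 653
|x − 653|: 4, 3, 54, 1571, 67, 3, 0, 105, 25
Sorted deviations: 0, 3, 3, 4, 25, 54, 67, 105, 1571 → MAD = 25

25 ms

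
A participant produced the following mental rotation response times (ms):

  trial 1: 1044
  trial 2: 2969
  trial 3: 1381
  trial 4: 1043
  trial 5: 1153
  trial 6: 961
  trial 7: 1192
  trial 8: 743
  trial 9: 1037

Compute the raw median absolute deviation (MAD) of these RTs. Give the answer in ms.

109 ms

Sorted: 743, 961, 1037, 1043, 1044, 1153, 1192, 1381, 2969 → median = 1044
|x − 1044|: 0, 1925, 337, 1, 109, 83, 148, 301, 7
Sorted deviations: 0, 1, 7, 83, 109, 148, 301, 337, 1925 → MAD = 109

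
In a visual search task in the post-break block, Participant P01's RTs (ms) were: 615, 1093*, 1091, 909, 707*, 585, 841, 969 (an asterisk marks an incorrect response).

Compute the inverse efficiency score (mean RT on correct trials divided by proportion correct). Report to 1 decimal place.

Correct trials (n=6): 615, 1091, 909, 585, 841, 969
Mean correct RT = 5010/6 = 835.0000 ms
Proportion correct = 6/8
IES = 835.0000 / (6/8) = 1113.333 ms

1113.3 ms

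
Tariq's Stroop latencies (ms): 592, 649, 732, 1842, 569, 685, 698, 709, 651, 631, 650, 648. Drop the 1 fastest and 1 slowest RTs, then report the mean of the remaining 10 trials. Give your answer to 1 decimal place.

664.5 ms

Sorted: 569, 592, 631, 648, 649, 650, 651, 685, 698, 709, 732, 1842
Drop lowest 1 (569) and highest 1 (1842)
Remaining (n=10): Σ = 6645, mean = 6645/10 = 664.500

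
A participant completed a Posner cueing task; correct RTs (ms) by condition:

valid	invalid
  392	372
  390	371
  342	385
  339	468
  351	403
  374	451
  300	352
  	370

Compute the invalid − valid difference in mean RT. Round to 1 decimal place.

M(valid) = 2488/7 = 355.429
M(invalid) = 3172/8 = 396.500
Difference = 396.500 − 355.429 = 41.071 ms

41.1 ms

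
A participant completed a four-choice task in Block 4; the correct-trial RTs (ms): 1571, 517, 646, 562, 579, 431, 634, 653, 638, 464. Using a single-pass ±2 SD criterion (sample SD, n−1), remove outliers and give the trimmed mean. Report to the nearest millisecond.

n = 10, ΣRT = 6695, M = 669.500
Σ(x−M)² = 957894.50; s = √(957894.50/9) = 326.240
Cutoffs: 669.500 ± 2·326.240 → [17.0, 1322.0]
Outside: 1571 → excluded.
Retained (n=9): Σ = 5124, mean = 5124/9 = 569.333

569 ms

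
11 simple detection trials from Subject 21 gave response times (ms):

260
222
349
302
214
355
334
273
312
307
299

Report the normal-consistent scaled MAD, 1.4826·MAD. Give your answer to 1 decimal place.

47.4 ms

Sorted: 214, 222, 260, 273, 299, 302, 307, 312, 334, 349, 355 → median = 302
|x − 302| sorted: 0, 3, 5, 10, 29, 32, 42, 47, 53, 80, 88 → MAD = 32
Robust SD ≈ 1.4826 × 32 = 47.443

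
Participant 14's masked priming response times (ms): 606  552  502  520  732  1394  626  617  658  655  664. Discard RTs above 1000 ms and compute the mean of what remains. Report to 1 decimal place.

613.2 ms

Excluded: 1394
Retained (n=10): Σ = 6132
Mean = 6132/10 = 613.2000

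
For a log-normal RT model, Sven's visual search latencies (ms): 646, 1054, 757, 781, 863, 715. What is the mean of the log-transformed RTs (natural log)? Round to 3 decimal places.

ln(RT): 6.4708, 6.9603, 6.6294, 6.6606, 6.7604, 6.5723
Σ ln(RT) = 40.0538
Mean = 40.0538/6 = 6.67563

6.676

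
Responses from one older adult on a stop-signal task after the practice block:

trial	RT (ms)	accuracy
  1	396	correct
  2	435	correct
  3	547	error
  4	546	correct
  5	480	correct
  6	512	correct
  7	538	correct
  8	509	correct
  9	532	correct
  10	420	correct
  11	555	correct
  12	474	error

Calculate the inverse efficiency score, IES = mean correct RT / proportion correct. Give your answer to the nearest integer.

591 ms

Correct trials (n=10): 396, 435, 546, 480, 512, 538, 509, 532, 420, 555
Mean correct RT = 4923/10 = 492.3000 ms
Proportion correct = 10/12
IES = 492.3000 / (10/12) = 590.760 ms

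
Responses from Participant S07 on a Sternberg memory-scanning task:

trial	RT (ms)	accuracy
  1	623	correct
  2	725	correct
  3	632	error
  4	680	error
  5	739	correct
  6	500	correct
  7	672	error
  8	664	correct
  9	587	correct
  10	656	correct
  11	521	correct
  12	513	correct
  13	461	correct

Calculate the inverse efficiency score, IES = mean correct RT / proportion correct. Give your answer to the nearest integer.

Correct trials (n=10): 623, 725, 739, 500, 664, 587, 656, 521, 513, 461
Mean correct RT = 5989/10 = 598.9000 ms
Proportion correct = 10/13
IES = 598.9000 / (10/13) = 778.570 ms

779 ms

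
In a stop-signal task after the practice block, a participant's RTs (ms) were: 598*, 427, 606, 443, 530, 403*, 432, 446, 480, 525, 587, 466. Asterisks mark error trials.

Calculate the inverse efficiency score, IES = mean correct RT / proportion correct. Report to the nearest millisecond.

Correct trials (n=10): 427, 606, 443, 530, 432, 446, 480, 525, 587, 466
Mean correct RT = 4942/10 = 494.2000 ms
Proportion correct = 10/12
IES = 494.2000 / (10/12) = 593.040 ms

593 ms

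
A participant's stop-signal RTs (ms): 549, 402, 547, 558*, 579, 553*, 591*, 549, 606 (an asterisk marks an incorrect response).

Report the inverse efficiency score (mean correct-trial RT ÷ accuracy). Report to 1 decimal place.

808.0 ms

Correct trials (n=6): 549, 402, 547, 579, 549, 606
Mean correct RT = 3232/6 = 538.6667 ms
Proportion correct = 6/9
IES = 538.6667 / (6/9) = 808.000 ms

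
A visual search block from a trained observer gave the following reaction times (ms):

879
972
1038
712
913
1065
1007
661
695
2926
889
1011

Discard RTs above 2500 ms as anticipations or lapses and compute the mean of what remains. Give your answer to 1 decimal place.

Excluded: 2926
Retained (n=11): Σ = 9842
Mean = 9842/11 = 894.7273

894.7 ms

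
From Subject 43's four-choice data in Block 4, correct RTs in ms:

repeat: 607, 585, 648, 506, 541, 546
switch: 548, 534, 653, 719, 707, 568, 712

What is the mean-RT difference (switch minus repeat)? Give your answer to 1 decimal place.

M(repeat) = 3433/6 = 572.167
M(switch) = 4441/7 = 634.429
Difference = 634.429 − 572.167 = 62.262 ms

62.3 ms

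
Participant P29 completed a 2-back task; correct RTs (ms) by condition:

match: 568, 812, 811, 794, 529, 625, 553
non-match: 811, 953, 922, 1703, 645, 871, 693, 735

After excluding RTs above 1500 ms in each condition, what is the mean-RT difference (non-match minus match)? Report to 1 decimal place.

134.0 ms

non-match: exclude 1703
M(match) = 4692/7 = 670.286
M(non-match) = 5630/7 = 804.286
Difference = 804.286 − 670.286 = 134.000 ms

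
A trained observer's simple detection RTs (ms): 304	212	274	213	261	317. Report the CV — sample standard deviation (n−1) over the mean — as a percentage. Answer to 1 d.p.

16.8%

n = 6, Σ = 1581, M = 263.5000
Σ(x−M)² = 9821.500; s = √(9821.500/5) = 44.3204
CV = 44.3204 / 263.5000 = 0.16820 = 16.820%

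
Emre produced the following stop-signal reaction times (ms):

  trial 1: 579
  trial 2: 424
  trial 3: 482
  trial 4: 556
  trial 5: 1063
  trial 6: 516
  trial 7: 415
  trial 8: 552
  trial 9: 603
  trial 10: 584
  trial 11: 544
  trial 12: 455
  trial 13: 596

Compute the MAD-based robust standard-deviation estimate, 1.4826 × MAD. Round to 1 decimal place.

65.2 ms

Sorted: 415, 424, 455, 482, 516, 544, 552, 556, 579, 584, 596, 603, 1063 → median = 552
|x − 552| sorted: 0, 4, 8, 27, 32, 36, 44, 51, 70, 97, 128, 137, 511 → MAD = 44
Robust SD ≈ 1.4826 × 44 = 65.234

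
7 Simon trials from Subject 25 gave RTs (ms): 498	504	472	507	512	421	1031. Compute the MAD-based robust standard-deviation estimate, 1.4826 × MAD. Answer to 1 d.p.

11.9 ms

Sorted: 421, 472, 498, 504, 507, 512, 1031 → median = 504
|x − 504| sorted: 0, 3, 6, 8, 32, 83, 527 → MAD = 8
Robust SD ≈ 1.4826 × 8 = 11.861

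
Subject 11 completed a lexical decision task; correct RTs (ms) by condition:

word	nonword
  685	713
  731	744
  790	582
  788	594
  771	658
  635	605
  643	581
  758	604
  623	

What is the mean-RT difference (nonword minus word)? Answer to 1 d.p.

-78.7 ms

M(word) = 6424/9 = 713.778
M(nonword) = 5081/8 = 635.125
Difference = 635.125 − 713.778 = -78.653 ms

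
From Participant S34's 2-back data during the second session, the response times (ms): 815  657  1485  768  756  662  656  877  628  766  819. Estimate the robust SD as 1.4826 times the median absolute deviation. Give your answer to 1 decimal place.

154.2 ms

Sorted: 628, 656, 657, 662, 756, 766, 768, 815, 819, 877, 1485 → median = 766
|x − 766| sorted: 0, 2, 10, 49, 53, 104, 109, 110, 111, 138, 719 → MAD = 104
Robust SD ≈ 1.4826 × 104 = 154.190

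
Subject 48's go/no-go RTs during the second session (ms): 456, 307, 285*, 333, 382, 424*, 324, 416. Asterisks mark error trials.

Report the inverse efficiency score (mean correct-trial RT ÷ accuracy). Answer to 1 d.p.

492.9 ms

Correct trials (n=6): 456, 307, 333, 382, 324, 416
Mean correct RT = 2218/6 = 369.6667 ms
Proportion correct = 6/8
IES = 369.6667 / (6/8) = 492.889 ms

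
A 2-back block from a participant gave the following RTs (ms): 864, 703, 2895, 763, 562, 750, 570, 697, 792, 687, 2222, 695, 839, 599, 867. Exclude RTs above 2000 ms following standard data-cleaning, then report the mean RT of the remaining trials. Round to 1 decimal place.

Excluded: 2222, 2895
Retained (n=13): Σ = 9388
Mean = 9388/13 = 722.1538

722.2 ms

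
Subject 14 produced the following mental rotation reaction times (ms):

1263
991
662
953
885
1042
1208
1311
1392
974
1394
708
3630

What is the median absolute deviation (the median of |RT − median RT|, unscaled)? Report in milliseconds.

221 ms

Sorted: 662, 708, 885, 953, 974, 991, 1042, 1208, 1263, 1311, 1392, 1394, 3630 → median = 1042
|x − 1042|: 221, 51, 380, 89, 157, 0, 166, 269, 350, 68, 352, 334, 2588
Sorted deviations: 0, 51, 68, 89, 157, 166, 221, 269, 334, 350, 352, 380, 2588 → MAD = 221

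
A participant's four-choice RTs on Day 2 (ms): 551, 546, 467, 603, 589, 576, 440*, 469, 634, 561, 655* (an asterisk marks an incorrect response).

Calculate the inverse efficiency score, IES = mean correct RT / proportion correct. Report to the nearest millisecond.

Correct trials (n=9): 551, 546, 467, 603, 589, 576, 469, 634, 561
Mean correct RT = 4996/9 = 555.1111 ms
Proportion correct = 9/11
IES = 555.1111 / (9/11) = 678.469 ms

678 ms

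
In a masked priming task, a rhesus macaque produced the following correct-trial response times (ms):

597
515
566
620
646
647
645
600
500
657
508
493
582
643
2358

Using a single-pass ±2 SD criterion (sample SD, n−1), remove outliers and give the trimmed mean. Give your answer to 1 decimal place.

n = 15, ΣRT = 10577, M = 705.133
Σ(x−M)² = 2975243.73; s = √(2975243.73/14) = 460.996
Cutoffs: 705.133 ± 2·460.996 → [-216.9, 1627.1]
Outside: 2358 → excluded.
Retained (n=14): Σ = 8219, mean = 8219/14 = 587.071

587.1 ms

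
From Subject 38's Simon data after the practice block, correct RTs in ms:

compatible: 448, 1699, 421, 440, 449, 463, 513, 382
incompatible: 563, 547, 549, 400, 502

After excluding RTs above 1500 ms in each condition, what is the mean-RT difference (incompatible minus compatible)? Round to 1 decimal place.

67.1 ms

compatible: exclude 1699
M(compatible) = 3116/7 = 445.143
M(incompatible) = 2561/5 = 512.200
Difference = 512.200 − 445.143 = 67.057 ms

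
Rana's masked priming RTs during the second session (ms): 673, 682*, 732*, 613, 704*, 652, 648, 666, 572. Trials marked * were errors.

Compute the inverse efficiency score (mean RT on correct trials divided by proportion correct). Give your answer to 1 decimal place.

956.0 ms

Correct trials (n=6): 673, 613, 652, 648, 666, 572
Mean correct RT = 3824/6 = 637.3333 ms
Proportion correct = 6/9
IES = 637.3333 / (6/9) = 956.000 ms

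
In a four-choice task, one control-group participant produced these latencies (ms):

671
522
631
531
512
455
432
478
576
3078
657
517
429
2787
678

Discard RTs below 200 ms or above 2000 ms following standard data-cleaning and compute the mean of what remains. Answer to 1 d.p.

545.3 ms

Excluded: 2787, 3078
Retained (n=13): Σ = 7089
Mean = 7089/13 = 545.3077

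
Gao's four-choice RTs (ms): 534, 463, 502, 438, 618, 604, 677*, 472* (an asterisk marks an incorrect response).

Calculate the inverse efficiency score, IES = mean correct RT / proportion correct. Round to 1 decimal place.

Correct trials (n=6): 534, 463, 502, 438, 618, 604
Mean correct RT = 3159/6 = 526.5000 ms
Proportion correct = 6/8
IES = 526.5000 / (6/8) = 702.000 ms

702.0 ms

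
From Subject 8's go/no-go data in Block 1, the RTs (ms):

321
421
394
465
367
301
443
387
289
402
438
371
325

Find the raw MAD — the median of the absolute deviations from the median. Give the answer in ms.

Sorted: 289, 301, 321, 325, 367, 371, 387, 394, 402, 421, 438, 443, 465 → median = 387
|x − 387|: 66, 34, 7, 78, 20, 86, 56, 0, 98, 15, 51, 16, 62
Sorted deviations: 0, 7, 15, 16, 20, 34, 51, 56, 62, 66, 78, 86, 98 → MAD = 51

51 ms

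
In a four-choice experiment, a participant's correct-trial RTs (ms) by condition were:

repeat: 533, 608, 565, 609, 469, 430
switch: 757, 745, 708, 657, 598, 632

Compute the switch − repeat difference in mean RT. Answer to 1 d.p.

M(repeat) = 3214/6 = 535.667
M(switch) = 4097/6 = 682.833
Difference = 682.833 − 535.667 = 147.167 ms

147.2 ms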